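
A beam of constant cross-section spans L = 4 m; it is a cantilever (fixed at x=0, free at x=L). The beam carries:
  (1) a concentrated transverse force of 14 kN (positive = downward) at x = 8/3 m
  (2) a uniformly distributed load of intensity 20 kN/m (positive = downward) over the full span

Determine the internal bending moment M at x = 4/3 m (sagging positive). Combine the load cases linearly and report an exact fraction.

M(4/3) = -808/9 kN·m

Load 1 — point force P=14 kN at a=8/3 m (b=L-a=4/3):
  M_1 = -P(a-x)  [x≤a] = -14·((8/3)-(4/3)) = -56/3 kN·m
Load 2 — uniform load w=20 kN/m over full span:
  M_2 = -w(L-x)²/2 = -20·(4-(4/3))²/2 = -640/9 kN·m
Superposition: M = Σ M_i = -808/9 kN·m ≈ -89.777778 kN·m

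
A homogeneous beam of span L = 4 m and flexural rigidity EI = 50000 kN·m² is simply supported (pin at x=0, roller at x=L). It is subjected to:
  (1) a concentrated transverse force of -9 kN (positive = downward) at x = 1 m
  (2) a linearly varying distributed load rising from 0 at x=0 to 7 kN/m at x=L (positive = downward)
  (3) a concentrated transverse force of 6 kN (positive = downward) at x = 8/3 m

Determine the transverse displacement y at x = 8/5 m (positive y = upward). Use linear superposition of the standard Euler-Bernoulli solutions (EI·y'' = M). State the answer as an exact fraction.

y(8/5) = -7432399/42187500000 m

Load 1 — point force P=-9 kN at a=1 m (b=L-a=3):
  y_1 = -Pa(L-x)(2Lx-a²-x²)/(6LEI)  [x>a] = -(-9)·1·(4-(8/5))·(2·4·(8/5)-1²-(8/5)²)/(6·4·50000) = 2079/12500000 m
Load 2 — triangular load w₀=7 kN/m (0→w₀ over full span):
  y_2 = -w₀x(7L⁴-10L²x²+3x⁴)/(360LEI) = -7·(8/5)·(7·4⁴-10·4²·(8/5)²+3·(8/5)⁴)/(360·4·50000) = -31948/146484375 m
Load 3 — point force P=6 kN at a=8/3 m (b=L-a=4/3):
  y_3 = -Pbx(L²-b²-x²)/(6LEI)  [x≤a] = -6·(4/3)·(8/5)·(4²-(4/3)²-(8/5)²)/(6·4·50000) = -1312/10546875 m
Superposition: y = Σ y_i = -7432399/42187500000 m ≈ -0.000176 m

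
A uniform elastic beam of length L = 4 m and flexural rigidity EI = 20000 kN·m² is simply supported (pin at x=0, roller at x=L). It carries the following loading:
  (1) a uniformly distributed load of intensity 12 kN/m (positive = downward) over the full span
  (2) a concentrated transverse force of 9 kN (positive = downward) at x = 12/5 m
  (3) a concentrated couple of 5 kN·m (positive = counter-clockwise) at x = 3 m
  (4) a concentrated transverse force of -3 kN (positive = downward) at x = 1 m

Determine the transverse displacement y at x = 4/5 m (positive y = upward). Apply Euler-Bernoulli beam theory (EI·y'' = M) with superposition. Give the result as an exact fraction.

y(4/5) = -18783/12500000 m

Load 1 — uniform load w=12 kN/m over full span:
  y_1 = -wx(L³-2Lx²+x³)/(24EI) = -12·(4/5)·(4³-2·4·(4/5)²+(4/5)³)/(24·20000) = -464/390625 m
Load 2 — point force P=9 kN at a=12/5 m (b=L-a=8/5):
  y_2 = -Pbx(L²-b²-x²)/(6LEI)  [x≤a] = -9·(8/5)·(4/5)·(4²-(8/5)²-(4/5)²)/(6·4·20000) = -24/78125 m
Load 3 — applied couple M₀=5 kN·m at a=3 m (b=L-a=1):
  y_3 = (M₀x³/(6L)+C₁x)/EI  [x≤a] with C₁=M₀(3b²-L²)/(6L)=-65/24 = (5·(4/5)³/(6·4)+(-65/24)·(4/5))/20000 = -103/1000000 m
Load 4 — point force P=-3 kN at a=1 m (b=L-a=3):
  y_4 = -Pbx(L²-b²-x²)/(6LEI)  [x≤a] = -(-3)·3·(4/5)·(4²-3²-(4/5)²)/(6·4·20000) = 477/5000000 m
Superposition: y = Σ y_i = -18783/12500000 m ≈ -0.001503 m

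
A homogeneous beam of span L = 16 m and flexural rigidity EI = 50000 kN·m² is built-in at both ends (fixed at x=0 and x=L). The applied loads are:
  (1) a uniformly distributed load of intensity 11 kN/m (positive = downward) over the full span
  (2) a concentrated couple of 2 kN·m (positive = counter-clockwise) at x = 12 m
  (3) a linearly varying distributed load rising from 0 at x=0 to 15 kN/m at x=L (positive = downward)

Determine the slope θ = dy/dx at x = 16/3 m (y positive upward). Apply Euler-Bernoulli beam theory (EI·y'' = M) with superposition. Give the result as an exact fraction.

θ(16/3) = -1951/202500 rad

Load 1 — uniform load w=11 kN/m over full span:
  θ_1 = -wx(L-x)(L-2x)/(12EI) = -11·(16/3)·(16-(16/3))·(16-2·(16/3))/(12·50000) = -1408/253125 rad
Load 2 — applied couple M₀=2 kN·m at a=12 m (b=L-a=4):
  θ_2 = (R_Ax²/2 - M_Ax)/EI  [x≤a] with R_A=9/64, M_A=5/8 = ((9/64)·(16/3)²/2 - (5/8)·(16/3))/50000 = -1/37500 rad
Load 3 — triangular load w₀=15 kN/m (0→w₀ over full span):
  θ_3 = -w₀(2x(L-x)(L-2x)(x+2L)+x²(L-x)²)/(120LEI) = -15·(2·(16/3)·(16-(16/3))·(16-2·(16/3))·((16/3)+2·16)+(16/3)²·(16-(16/3))²)/(120·16·50000) = -1024/253125 rad
Superposition: θ = Σ θ_i = -1951/202500 rad ≈ -0.009635 rad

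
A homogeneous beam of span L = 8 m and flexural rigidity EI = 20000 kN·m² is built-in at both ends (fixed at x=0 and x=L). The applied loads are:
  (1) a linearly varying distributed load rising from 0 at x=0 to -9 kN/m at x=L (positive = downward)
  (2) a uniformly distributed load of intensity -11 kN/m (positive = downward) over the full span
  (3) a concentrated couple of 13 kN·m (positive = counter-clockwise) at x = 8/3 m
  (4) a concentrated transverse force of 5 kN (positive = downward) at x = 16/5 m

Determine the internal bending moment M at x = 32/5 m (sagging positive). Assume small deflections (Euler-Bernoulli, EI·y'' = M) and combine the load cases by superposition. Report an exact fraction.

M(32/5) = 533/375 kN·m

Load 1 — triangular load w₀=-9 kN/m (0→w₀ over full span):
  M_1 = 3w₀Lx/20 - w₀L²/30 - w₀x³/(6L) = 3·(-9)·8·(32/5)/20 - (-9)·8²/30 - (-9)·(32/5)³/(6·8) = -96/125 kN·m
Load 2 — uniform load w=-11 kN/m over full span:
  M_2 = wLx/2 - wL²/12 - wx²/2 = (-11)·8·(32/5)/2 - (-11)·8²/12 - (-11)·(32/5)²/2 = 176/75 kN·m
Load 3 — applied couple M₀=13 kN·m at a=8/3 m (b=L-a=16/3):
  M_3 = R_Ax - M_A - M₀  [x>a] with R_A=13/6, M_A=0 = (13/6)·(32/5) - 0 - 13 = 13/15 kN·m
Load 4 — point force P=5 kN at a=16/5 m (b=L-a=24/5):
  M_4 = Pa²(a+3b)(L-x)/L³ - Pa²b/L²  [x>a] = 5·(16/5)²·((16/5)+3·(24/5))·(8-(32/5))/8³ - 5·(16/5)²·(24/5)/8² = -128/125 kN·m
Superposition: M = Σ M_i = 533/375 kN·m ≈ 1.421333 kN·m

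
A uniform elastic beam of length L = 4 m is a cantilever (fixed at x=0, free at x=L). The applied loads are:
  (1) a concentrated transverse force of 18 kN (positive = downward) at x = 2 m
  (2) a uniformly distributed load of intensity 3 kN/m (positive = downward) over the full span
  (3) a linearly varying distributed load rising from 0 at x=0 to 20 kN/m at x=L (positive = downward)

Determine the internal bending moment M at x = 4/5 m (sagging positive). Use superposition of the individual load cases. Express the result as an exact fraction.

M(4/5) = -8404/75 kN·m

Load 1 — point force P=18 kN at a=2 m (b=L-a=2):
  M_1 = -P(a-x)  [x≤a] = -18·(2-(4/5)) = -108/5 kN·m
Load 2 — uniform load w=3 kN/m over full span:
  M_2 = -w(L-x)²/2 = -3·(4-(4/5))²/2 = -384/25 kN·m
Load 3 — triangular load w₀=20 kN/m (0→w₀ over full span):
  M_3 = w₀Lx/2 - w₀L²/3 - w₀x³/(6L) = 20·4·(4/5)/2 - 20·4²/3 - 20·(4/5)³/(6·4) = -5632/75 kN·m
Superposition: M = Σ M_i = -8404/75 kN·m ≈ -112.053333 kN·m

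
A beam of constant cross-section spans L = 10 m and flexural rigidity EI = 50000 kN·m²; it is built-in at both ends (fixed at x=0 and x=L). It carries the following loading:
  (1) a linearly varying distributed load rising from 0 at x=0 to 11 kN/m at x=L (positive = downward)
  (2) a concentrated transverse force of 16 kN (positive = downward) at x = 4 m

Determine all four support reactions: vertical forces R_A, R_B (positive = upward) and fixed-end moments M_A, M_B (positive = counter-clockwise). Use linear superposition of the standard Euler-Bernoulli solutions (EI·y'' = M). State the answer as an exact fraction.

Load 1 — triangular load w₀=11 kN/m (0→w₀ over full span):
  R_A = 3w₀L/20 = 3·11·10/20 = 33/2 kN
  M_A = w₀L²/30 = 11·10²/30 = 110/3 kN·m
  R_B = 7w₀L/20 = 7·11·10/20 = 77/2 kN
  M_B = -w₀L²/20 = -11·10²/20 = -55 kN·m
Load 2 — point force P=16 kN at a=4 m (b=L-a=6):
  R_A = Pb²(3a+b)/L³ = 16·6²·(3·4+6)/10³ = 1296/125 kN
  M_A = Pab²/L² = 16·4·6²/10² = 576/25 kN·m
  R_B = Pa²(a+3b)/L³ = 16·4²·(4+3·6)/10³ = 704/125 kN
  M_B = -Pa²b/L² = -16·4²·6/10² = -384/25 kN·m
Superposition: R_A = 6717/250 kN, M_A = 4478/75 kN·m, R_B = 11033/250 kN, M_B = -1759/25 kN·m

R_A = 6717/250 kN, M_A = 4478/75 kN·m, R_B = 11033/250 kN, M_B = -1759/25 kN·m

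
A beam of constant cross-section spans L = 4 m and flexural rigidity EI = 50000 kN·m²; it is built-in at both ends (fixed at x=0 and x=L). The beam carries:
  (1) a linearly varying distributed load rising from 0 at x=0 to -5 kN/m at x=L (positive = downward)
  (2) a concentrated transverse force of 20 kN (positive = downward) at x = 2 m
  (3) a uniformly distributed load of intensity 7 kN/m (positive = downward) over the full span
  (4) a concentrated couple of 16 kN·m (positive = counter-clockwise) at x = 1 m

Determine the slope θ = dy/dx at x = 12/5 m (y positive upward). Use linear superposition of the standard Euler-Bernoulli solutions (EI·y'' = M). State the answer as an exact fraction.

Load 1 — triangular load w₀=-5 kN/m (0→w₀ over full span):
  θ_1 = -w₀(2x(L-x)(L-2x)(x+2L)+x²(L-x)²)/(120LEI) = -(-5)·(2·(12/5)·(4-(12/5))·(4-2·(12/5))·((12/5)+2·4)+(12/5)²·(4-(12/5))²)/(120·4·50000) = -4/390625 rad
Load 2 — point force P=20 kN at a=2 m (b=L-a=2):
  θ_2 = Pa²(L-x)(2bL-(3b+a)(L-x))/(2L³EI)  [x>a] = 20·2²·(4-(12/5))·(2·2·4-(3·2+2)·(4-(12/5)))/(2·4³·50000) = 1/15625 rad
Load 3 — uniform load w=7 kN/m over full span:
  θ_3 = -wx(L-x)(L-2x)/(12EI) = -7·(12/5)·(4-(12/5))·(4-2·(12/5))/(12·50000) = 14/390625 rad
Load 4 — applied couple M₀=16 kN·m at a=1 m (b=L-a=3):
  θ_4 = (R_Ax²/2 - M_Ax - M₀(x-a))/EI  [x>a] with R_A=9/2, M_A=-3 = ((9/2)·(12/5)²/2 - (-3)·(12/5) - 16·((12/5)-1))/50000 = -7/156250 rad
Superposition: θ = Σ θ_i = 7/156250 rad ≈ 0.000045 rad

θ(12/5) = 7/156250 rad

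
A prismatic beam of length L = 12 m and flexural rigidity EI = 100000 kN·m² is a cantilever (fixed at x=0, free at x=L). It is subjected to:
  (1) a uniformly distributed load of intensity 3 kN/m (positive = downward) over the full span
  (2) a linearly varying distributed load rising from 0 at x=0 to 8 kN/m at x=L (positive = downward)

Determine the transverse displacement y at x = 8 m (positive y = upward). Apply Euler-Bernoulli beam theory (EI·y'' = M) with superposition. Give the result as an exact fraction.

Load 1 — uniform load w=3 kN/m over full span:
  y_1 = -wx²(x²-4Lx+6L²)/(24EI) = -3·8²·(8²-4·12·8+6·12²)/(24·100000) = -136/3125 m
Load 2 — triangular load w₀=8 kN/m (0→w₀ over full span):
  y_2 = (w₀Lx³/12-w₀L²x²/6-w₀x⁵/(120L))/EI = (8·12·8³/12-8·12²·8²/6-8·8⁵/(120·12))/100000 = -11776/140625 m
Superposition: y = Σ y_i = -17896/140625 m ≈ -0.127260 m

y(8) = -17896/140625 m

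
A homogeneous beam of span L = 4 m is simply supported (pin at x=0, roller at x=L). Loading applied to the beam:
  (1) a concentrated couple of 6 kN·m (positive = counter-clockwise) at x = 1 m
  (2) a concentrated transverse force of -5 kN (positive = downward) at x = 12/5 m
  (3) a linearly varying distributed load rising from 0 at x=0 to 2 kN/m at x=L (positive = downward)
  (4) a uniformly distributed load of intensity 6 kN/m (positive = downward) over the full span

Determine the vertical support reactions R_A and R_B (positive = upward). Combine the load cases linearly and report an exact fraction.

R_A = 77/6 kN, R_B = 61/6 kN

Load 1 — applied couple M₀=6 kN·m at a=1 m (b=L-a=3):
  R_A = M₀/L = 6/4 = 3/2 kN
  R_B = -M₀/L = -6/4 = -3/2 kN
Load 2 — point force P=-5 kN at a=12/5 m (b=L-a=8/5):
  R_A = Pb/L = (-5)·(8/5)/4 = -2 kN
  R_B = Pa/L = (-5)·(12/5)/4 = -3 kN
Load 3 — triangular load w₀=2 kN/m (0→w₀ over full span):
  R_A = w₀L/6 = 2·4/6 = 4/3 kN
  R_B = w₀L/3 = 2·4/3 = 8/3 kN
Load 4 — uniform load w=6 kN/m over full span:
  R_A = wL/2 = 6·4/2 = 12 kN
  R_B = wL/2 = 6·4/2 = 12 kN
Superposition: R_A = 77/6 kN, R_B = 61/6 kN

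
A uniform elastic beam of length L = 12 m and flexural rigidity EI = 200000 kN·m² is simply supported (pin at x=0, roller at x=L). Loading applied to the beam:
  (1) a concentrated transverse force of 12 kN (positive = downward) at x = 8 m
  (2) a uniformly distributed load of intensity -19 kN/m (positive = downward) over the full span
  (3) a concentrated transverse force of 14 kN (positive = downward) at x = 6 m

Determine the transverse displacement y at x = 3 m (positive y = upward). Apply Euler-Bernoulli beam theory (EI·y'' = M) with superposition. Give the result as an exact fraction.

y(3) = 4913/320000 m

Load 1 — point force P=12 kN at a=8 m (b=L-a=4):
  y_1 = -Pbx(L²-b²-x²)/(6LEI)  [x≤a] = -12·4·3·(12²-4²-3²)/(6·12·200000) = -119/100000 m
Load 2 — uniform load w=-19 kN/m over full span:
  y_2 = -wx(L³-2Lx²+x³)/(24EI) = -(-19)·3·(12³-2·12·3²+3³)/(24·200000) = 29241/1600000 m
Load 3 — point force P=14 kN at a=6 m (b=L-a=6):
  y_3 = -Pbx(L²-b²-x²)/(6LEI)  [x≤a] = -14·6·3·(12²-6²-3²)/(6·12·200000) = -693/400000 m
Superposition: y = Σ y_i = 4913/320000 m ≈ 0.015353 m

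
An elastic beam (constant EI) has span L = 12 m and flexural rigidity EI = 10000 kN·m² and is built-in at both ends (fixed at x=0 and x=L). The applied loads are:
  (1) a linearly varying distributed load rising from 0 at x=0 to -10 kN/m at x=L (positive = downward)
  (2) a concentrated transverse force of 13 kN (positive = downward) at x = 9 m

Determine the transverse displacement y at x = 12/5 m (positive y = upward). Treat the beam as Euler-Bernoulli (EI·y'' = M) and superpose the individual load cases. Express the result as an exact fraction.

Load 1 — triangular load w₀=-10 kN/m (0→w₀ over full span):
  y_1 = -w₀x²(L-x)²(x+2L)/(120LEI) = -(-10)·(12/5)²·(12-(12/5))²·((12/5)+2·12)/(120·12·10000) = 19008/1953125 m
Load 2 — point force P=13 kN at a=9 m (b=L-a=3):
  y_2 = -Pb²x²(3aL-(3a+b)x)/(6L³EI)  [x≤a] = -13·3²·(12/5)²·(3·9·12-(3·9+3)·(12/5))/(6·12³·10000) = -819/500000 m
Superposition: y = Σ y_i = 505881/62500000 m ≈ 0.008094 m

y(12/5) = 505881/62500000 m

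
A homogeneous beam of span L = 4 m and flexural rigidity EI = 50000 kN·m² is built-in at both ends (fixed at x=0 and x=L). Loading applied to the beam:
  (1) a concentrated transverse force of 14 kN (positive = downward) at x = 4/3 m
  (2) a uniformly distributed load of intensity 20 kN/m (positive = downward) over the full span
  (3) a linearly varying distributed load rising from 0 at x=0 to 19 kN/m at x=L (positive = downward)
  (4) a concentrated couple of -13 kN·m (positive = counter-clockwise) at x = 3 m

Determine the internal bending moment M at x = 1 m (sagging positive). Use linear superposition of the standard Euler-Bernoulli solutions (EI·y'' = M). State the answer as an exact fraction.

M(1) = 27167/4320 kN·m

Load 1 — point force P=14 kN at a=4/3 m (b=L-a=8/3):
  M_1 = Pb²(3a+b)x/L³ - Pab²/L²  [x≤a] = 14·(8/3)²·(3·(4/3)+(8/3))·1/4³ - 14·(4/3)·(8/3)²/4² = 56/27 kN·m
Load 2 — uniform load w=20 kN/m over full span:
  M_2 = wLx/2 - wL²/12 - wx²/2 = 20·4·1/2 - 20·4²/12 - 20·1²/2 = 10/3 kN·m
Load 3 — triangular load w₀=19 kN/m (0→w₀ over full span):
  M_3 = 3w₀Lx/20 - w₀L²/30 - w₀x³/(6L) = 3·19·4·1/20 - 19·4²/30 - 19·1³/(6·4) = 19/40 kN·m
Load 4 — applied couple M₀=-13 kN·m at a=3 m (b=L-a=1):
  M_4 = R_Ax - M_A  [x≤a] with R_A=-117/32, M_A=-65/16 = (-117/32)·1 - (-65/16) = 13/32 kN·m
Superposition: M = Σ M_i = 27167/4320 kN·m ≈ 6.288657 kN·m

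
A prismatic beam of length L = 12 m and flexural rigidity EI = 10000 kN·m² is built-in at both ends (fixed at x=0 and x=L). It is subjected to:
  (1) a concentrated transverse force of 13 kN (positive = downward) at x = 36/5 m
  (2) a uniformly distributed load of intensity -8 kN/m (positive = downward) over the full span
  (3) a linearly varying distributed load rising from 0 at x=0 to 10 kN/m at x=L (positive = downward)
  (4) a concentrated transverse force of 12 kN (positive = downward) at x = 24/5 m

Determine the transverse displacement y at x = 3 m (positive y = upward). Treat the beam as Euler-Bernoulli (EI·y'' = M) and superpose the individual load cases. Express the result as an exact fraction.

y(3) = 477/4000000 m

Load 1 — point force P=13 kN at a=36/5 m (b=L-a=24/5):
  y_1 = -Pb²x²(3aL-(3a+b)x)/(6L³EI)  [x≤a] = -13·(24/5)²·3²·(3·(36/5)·12-(3·(36/5)+(24/5))·3)/(6·12³·10000) = -117/25000 m
Load 2 — uniform load w=-8 kN/m over full span:
  y_2 = -wx²(L-x)²/(24EI) = -(-8)·3²·(12-3)²/(24·10000) = 243/10000 m
Load 3 — triangular load w₀=10 kN/m (0→w₀ over full span):
  y_3 = -w₀x²(L-x)²(x+2L)/(120LEI) = -10·3²·(12-3)²·(3+2·12)/(120·12·10000) = -2187/160000 m
Load 4 — point force P=12 kN at a=24/5 m (b=L-a=36/5):
  y_4 = -Pb²x²(3aL-(3a+b)x)/(6L³EI)  [x≤a] = -12·(36/5)²·3²·(3·(24/5)·12-(3·(24/5)+(36/5))·3)/(6·12³·10000) = -729/125000 m
Superposition: y = Σ y_i = 477/4000000 m ≈ 0.000119 m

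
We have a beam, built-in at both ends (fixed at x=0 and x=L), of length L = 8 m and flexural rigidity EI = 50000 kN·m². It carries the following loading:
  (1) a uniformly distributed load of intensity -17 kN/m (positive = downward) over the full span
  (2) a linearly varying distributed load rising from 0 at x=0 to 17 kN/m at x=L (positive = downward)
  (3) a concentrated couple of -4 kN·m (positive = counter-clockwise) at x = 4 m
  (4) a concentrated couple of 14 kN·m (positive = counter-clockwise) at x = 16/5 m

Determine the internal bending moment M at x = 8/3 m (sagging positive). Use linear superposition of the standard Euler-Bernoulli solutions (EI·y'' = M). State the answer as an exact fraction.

M(8/3) = -29899/2025 kN·m

Load 1 — uniform load w=-17 kN/m over full span:
  M_1 = wLx/2 - wL²/12 - wx²/2 = (-17)·8·(8/3)/2 - (-17)·8²/12 - (-17)·(8/3)²/2 = -272/9 kN·m
Load 2 — triangular load w₀=17 kN/m (0→w₀ over full span):
  M_2 = 3w₀Lx/20 - w₀L²/30 - w₀x³/(6L) = 3·17·8·(8/3)/20 - 17·8²/30 - 17·(8/3)³/(6·8) = 4624/405 kN·m
Load 3 — applied couple M₀=-4 kN·m at a=4 m (b=L-a=4):
  M_3 = R_Ax - M_A  [x≤a] with R_A=-3/4, M_A=-1 = (-3/4)·(8/3) - (-1) = -1 kN·m
Load 4 — applied couple M₀=14 kN·m at a=16/5 m (b=L-a=24/5):
  M_4 = R_Ax - M_A  [x≤a] with R_A=63/25, M_A=42/25 = (63/25)·(8/3) - (42/25) = 126/25 kN·m
Superposition: M = Σ M_i = -29899/2025 kN·m ≈ -14.764938 kN·m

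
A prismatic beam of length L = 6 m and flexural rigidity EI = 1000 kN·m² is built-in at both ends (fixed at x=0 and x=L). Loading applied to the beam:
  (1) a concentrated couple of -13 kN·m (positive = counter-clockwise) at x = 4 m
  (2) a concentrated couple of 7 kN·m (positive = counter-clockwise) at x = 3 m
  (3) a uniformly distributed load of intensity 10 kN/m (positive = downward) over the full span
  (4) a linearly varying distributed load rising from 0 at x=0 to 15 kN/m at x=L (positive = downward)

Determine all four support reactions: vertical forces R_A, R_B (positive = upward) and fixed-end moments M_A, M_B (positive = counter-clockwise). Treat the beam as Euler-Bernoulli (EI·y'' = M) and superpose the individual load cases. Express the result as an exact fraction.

Load 1 — applied couple M₀=-13 kN·m at a=4 m (b=L-a=2):
  R_A = 6M₀ab/L³ = 6·(-13)·4·2/6³ = -26/9 kN
  M_A = M₀b(2a-b)/L² = (-13)·2·(2·4-2)/6² = -13/3 kN·m
  R_B = -6M₀ab/L³ = -6·(-13)·4·2/6³ = 26/9 kN
  M_B = M₀a(2b-a)/L² = (-13)·4·(2·2-4)/6² = 0 kN·m
Load 2 — applied couple M₀=7 kN·m at a=3 m (b=L-a=3):
  R_A = 6M₀ab/L³ = 6·7·3·3/6³ = 7/4 kN
  M_A = M₀b(2a-b)/L² = 7·3·(2·3-3)/6² = 7/4 kN·m
  R_B = -6M₀ab/L³ = -6·7·3·3/6³ = -7/4 kN
  M_B = M₀a(2b-a)/L² = 7·3·(2·3-3)/6² = 7/4 kN·m
Load 3 — uniform load w=10 kN/m over full span:
  R_A = wL/2 = 10·6/2 = 30 kN
  M_A = wL²/12 = 10·6²/12 = 30 kN·m
  R_B = wL/2 = 10·6/2 = 30 kN
  M_B = -wL²/12 = -10·6²/12 = -30 kN·m
Load 4 — triangular load w₀=15 kN/m (0→w₀ over full span):
  R_A = 3w₀L/20 = 3·15·6/20 = 27/2 kN
  M_A = w₀L²/30 = 15·6²/30 = 18 kN·m
  R_B = 7w₀L/20 = 7·15·6/20 = 63/2 kN
  M_B = -w₀L²/20 = -15·6²/20 = -27 kN·m
Superposition: R_A = 1525/36 kN, M_A = 545/12 kN·m, R_B = 2255/36 kN, M_B = -221/4 kN·m

R_A = 1525/36 kN, M_A = 545/12 kN·m, R_B = 2255/36 kN, M_B = -221/4 kN·m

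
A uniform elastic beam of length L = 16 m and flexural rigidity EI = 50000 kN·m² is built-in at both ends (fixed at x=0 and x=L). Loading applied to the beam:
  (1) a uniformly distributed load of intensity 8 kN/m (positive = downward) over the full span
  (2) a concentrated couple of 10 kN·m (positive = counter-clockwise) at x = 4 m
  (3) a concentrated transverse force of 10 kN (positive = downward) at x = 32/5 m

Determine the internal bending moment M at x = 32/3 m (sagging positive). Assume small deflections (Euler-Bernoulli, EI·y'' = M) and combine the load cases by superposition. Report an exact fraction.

M(32/3) = 107419/1800 kN·m

Load 1 — uniform load w=8 kN/m over full span:
  M_1 = wLx/2 - wL²/12 - wx²/2 = 8·16·(32/3)/2 - 8·16²/12 - 8·(32/3)²/2 = 512/9 kN·m
Load 2 — applied couple M₀=10 kN·m at a=4 m (b=L-a=12):
  M_2 = R_Ax - M_A - M₀  [x>a] with R_A=45/64, M_A=-15/8 = (45/64)·(32/3) - (-15/8) - 10 = -5/8 kN·m
Load 3 — point force P=10 kN at a=32/5 m (b=L-a=48/5):
  M_3 = Pa²(a+3b)(L-x)/L³ - Pa²b/L²  [x>a] = 10·(32/5)²·((32/5)+3·(48/5))·(16-(32/3))/16³ - 10·(32/5)²·(48/5)/16² = 256/75 kN·m
Superposition: M = Σ M_i = 107419/1800 kN·m ≈ 59.677222 kN·m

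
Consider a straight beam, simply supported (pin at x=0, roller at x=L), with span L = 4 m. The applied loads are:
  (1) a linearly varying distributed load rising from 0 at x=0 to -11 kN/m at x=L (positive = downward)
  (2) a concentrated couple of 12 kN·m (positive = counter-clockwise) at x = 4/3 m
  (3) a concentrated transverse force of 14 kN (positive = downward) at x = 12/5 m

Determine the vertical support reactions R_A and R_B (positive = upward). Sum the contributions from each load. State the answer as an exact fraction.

R_A = 19/15 kN, R_B = -139/15 kN

Load 1 — triangular load w₀=-11 kN/m (0→w₀ over full span):
  R_A = w₀L/6 = (-11)·4/6 = -22/3 kN
  R_B = w₀L/3 = (-11)·4/3 = -44/3 kN
Load 2 — applied couple M₀=12 kN·m at a=4/3 m (b=L-a=8/3):
  R_A = M₀/L = 12/4 = 3 kN
  R_B = -M₀/L = -12/4 = -3 kN
Load 3 — point force P=14 kN at a=12/5 m (b=L-a=8/5):
  R_A = Pb/L = 14·(8/5)/4 = 28/5 kN
  R_B = Pa/L = 14·(12/5)/4 = 42/5 kN
Superposition: R_A = 19/15 kN, R_B = -139/15 kN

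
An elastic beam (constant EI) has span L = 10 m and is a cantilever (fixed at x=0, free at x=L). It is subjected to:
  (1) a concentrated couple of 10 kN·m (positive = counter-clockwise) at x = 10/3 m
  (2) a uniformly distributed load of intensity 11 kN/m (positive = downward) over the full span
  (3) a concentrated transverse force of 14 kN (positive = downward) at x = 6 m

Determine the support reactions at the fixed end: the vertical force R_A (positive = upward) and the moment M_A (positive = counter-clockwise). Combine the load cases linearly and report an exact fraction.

Load 1 — applied couple M₀=10 kN·m at a=10/3 m (b=L-a=20/3):
  R_A = 0 kN
  M_A = -M₀ = -10 kN·m
Load 2 — uniform load w=11 kN/m over full span:
  R_A = wL = 11·10 = 110 kN
  M_A = wL²/2 = 11·10²/2 = 550 kN·m
Load 3 — point force P=14 kN at a=6 m (b=L-a=4):
  R_A = P = 14 kN
  M_A = Pa = 14·6 = 84 kN·m
Superposition: R_A = 124 kN, M_A = 624 kN·m

R_A = 124 kN, M_A = 624 kN·m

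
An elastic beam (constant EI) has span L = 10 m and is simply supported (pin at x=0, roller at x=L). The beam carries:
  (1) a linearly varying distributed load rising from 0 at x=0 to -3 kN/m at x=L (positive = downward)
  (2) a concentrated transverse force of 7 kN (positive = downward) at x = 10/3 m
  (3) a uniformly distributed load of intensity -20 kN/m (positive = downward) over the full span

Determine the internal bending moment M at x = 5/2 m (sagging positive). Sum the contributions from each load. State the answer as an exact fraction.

M(5/2) = -18005/96 kN·m

Load 1 — triangular load w₀=-3 kN/m (0→w₀ over full span):
  M_1 = w₀Lx/6 - w₀x³/(6L) = (-3)·10·(5/2)/6 - (-3)·(5/2)³/(6·10) = -375/32 kN·m
Load 2 — point force P=7 kN at a=10/3 m (b=L-a=20/3):
  M_2 = Pbx/L  [x≤a] = 7·(20/3)·(5/2)/10 = 35/3 kN·m
Load 3 — uniform load w=-20 kN/m over full span:
  M_3 = wx(L-x)/2 = (-20)·(5/2)·(10-(5/2))/2 = -375/2 kN·m
Superposition: M = Σ M_i = -18005/96 kN·m ≈ -187.552083 kN·m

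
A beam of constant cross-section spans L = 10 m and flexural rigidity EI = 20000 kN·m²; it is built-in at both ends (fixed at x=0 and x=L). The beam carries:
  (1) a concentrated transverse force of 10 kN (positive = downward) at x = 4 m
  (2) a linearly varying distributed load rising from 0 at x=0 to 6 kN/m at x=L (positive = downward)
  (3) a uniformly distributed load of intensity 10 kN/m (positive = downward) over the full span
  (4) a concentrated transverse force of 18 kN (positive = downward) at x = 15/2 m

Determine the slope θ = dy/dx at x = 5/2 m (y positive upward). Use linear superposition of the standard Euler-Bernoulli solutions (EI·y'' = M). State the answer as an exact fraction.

θ(5/2) = -4129/640000 rad

Load 1 — point force P=10 kN at a=4 m (b=L-a=6):
  θ_1 = -Pb²x(2aL-(3a+b)x)/(2L³EI)  [x≤a] = -10·6²·(5/2)·(2·4·10-(3·4+6)·(5/2))/(2·10³·20000) = -63/80000 rad
Load 2 — triangular load w₀=6 kN/m (0→w₀ over full span):
  θ_2 = -w₀(2x(L-x)(L-2x)(x+2L)+x²(L-x)²)/(120LEI) = -6·(2·(5/2)·(10-(5/2))·(10-2·(5/2))·((5/2)+2·10)+(5/2)²·(10-(5/2))²)/(120·10·20000) = -117/102400 rad
Load 3 — uniform load w=10 kN/m over full span:
  θ_3 = -wx(L-x)(L-2x)/(12EI) = -10·(5/2)·(10-(5/2))·(10-2·(5/2))/(12·20000) = -1/256 rad
Load 4 — point force P=18 kN at a=15/2 m (b=L-a=5/2):
  θ_4 = -Pb²x(2aL-(3a+b)x)/(2L³EI)  [x≤a] = -18·(5/2)²·(5/2)·(2·(15/2)·10-(3·(15/2)+(5/2))·(5/2))/(2·10³·20000) = -63/102400 rad
Superposition: θ = Σ θ_i = -4129/640000 rad ≈ -0.006452 rad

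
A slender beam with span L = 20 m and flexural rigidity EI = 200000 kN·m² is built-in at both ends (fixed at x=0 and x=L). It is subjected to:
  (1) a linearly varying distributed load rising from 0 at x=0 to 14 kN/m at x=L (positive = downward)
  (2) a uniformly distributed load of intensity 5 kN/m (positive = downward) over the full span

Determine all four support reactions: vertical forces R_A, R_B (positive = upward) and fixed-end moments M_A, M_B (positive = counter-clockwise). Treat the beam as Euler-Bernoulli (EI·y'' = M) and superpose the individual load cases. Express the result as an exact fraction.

R_A = 92 kN, M_A = 1060/3 kN·m, R_B = 148 kN, M_B = -1340/3 kN·m

Load 1 — triangular load w₀=14 kN/m (0→w₀ over full span):
  R_A = 3w₀L/20 = 3·14·20/20 = 42 kN
  M_A = w₀L²/30 = 14·20²/30 = 560/3 kN·m
  R_B = 7w₀L/20 = 7·14·20/20 = 98 kN
  M_B = -w₀L²/20 = -14·20²/20 = -280 kN·m
Load 2 — uniform load w=5 kN/m over full span:
  R_A = wL/2 = 5·20/2 = 50 kN
  M_A = wL²/12 = 5·20²/12 = 500/3 kN·m
  R_B = wL/2 = 5·20/2 = 50 kN
  M_B = -wL²/12 = -5·20²/12 = -500/3 kN·m
Superposition: R_A = 92 kN, M_A = 1060/3 kN·m, R_B = 148 kN, M_B = -1340/3 kN·m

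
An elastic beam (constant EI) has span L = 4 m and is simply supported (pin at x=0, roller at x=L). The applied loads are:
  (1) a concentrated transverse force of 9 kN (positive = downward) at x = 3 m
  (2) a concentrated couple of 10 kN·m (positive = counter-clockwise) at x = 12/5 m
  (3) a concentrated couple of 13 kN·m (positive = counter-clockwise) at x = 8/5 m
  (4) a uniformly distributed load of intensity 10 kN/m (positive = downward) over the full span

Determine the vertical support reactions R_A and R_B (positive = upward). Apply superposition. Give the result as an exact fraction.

R_A = 28 kN, R_B = 21 kN

Load 1 — point force P=9 kN at a=3 m (b=L-a=1):
  R_A = Pb/L = 9·1/4 = 9/4 kN
  R_B = Pa/L = 9·3/4 = 27/4 kN
Load 2 — applied couple M₀=10 kN·m at a=12/5 m (b=L-a=8/5):
  R_A = M₀/L = 10/4 = 5/2 kN
  R_B = -M₀/L = -10/4 = -5/2 kN
Load 3 — applied couple M₀=13 kN·m at a=8/5 m (b=L-a=12/5):
  R_A = M₀/L = 13/4 kN
  R_B = -M₀/L = -13/4 kN
Load 4 — uniform load w=10 kN/m over full span:
  R_A = wL/2 = 10·4/2 = 20 kN
  R_B = wL/2 = 10·4/2 = 20 kN
Superposition: R_A = 28 kN, R_B = 21 kN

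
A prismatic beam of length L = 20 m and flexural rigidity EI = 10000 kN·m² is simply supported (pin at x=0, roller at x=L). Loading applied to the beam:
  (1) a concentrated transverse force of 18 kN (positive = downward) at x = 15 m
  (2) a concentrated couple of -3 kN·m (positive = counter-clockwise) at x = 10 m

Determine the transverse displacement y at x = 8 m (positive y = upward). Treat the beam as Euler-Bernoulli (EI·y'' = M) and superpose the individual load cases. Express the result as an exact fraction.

Load 1 — point force P=18 kN at a=15 m (b=L-a=5):
  y_1 = -Pbx(L²-b²-x²)/(6LEI)  [x≤a] = -18·5·8·(20²-5²-8²)/(6·20·10000) = -933/5000 m
Load 2 — applied couple M₀=-3 kN·m at a=10 m (b=L-a=10):
  y_2 = (M₀x³/(6L)+C₁x)/EI  [x≤a] with C₁=M₀(3b²-L²)/(6L)=5/2 = ((-3)·8³/(6·20)+(5/2)·8)/10000 = 9/12500 m
Superposition: y = Σ y_i = -4647/25000 m ≈ -0.185880 m

y(8) = -4647/25000 m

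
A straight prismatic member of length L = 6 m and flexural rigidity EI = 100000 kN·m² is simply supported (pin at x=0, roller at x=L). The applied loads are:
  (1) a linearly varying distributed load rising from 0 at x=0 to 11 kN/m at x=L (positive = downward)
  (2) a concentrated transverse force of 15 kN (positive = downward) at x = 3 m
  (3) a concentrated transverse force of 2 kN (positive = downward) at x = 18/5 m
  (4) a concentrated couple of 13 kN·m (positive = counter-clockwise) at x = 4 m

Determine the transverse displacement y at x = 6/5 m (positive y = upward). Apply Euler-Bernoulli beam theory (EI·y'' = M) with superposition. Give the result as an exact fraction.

Load 1 — triangular load w₀=11 kN/m (0→w₀ over full span):
  y_1 = -w₀x(7L⁴-10L²x²+3x⁴)/(360LEI) = -11·(6/5)·(7·6⁴-10·6²·(6/5)²+3·(6/5)⁴)/(360·6·100000) = -25542/48828125 m
Load 2 — point force P=15 kN at a=3 m (b=L-a=3):
  y_2 = -Pbx(L²-b²-x²)/(6LEI)  [x≤a] = -15·3·(6/5)·(6²-3²-(6/5)²)/(6·6·100000) = -1917/5000000 m
Load 3 — point force P=2 kN at a=18/5 m (b=L-a=12/5):
  y_3 = -Pbx(L²-b²-x²)/(6LEI)  [x≤a] = -2·(12/5)·(6/5)·(6²-(12/5)²-(6/5)²)/(6·6·100000) = -18/390625 m
Load 4 — applied couple M₀=13 kN·m at a=4 m (b=L-a=2):
  y_4 = (M₀x³/(6L)+C₁x)/EI  [x≤a] with C₁=M₀(3b²-L²)/(6L)=-26/3 = (13·(6/5)³/(6·6)+(-26/3)·(6/5))/100000 = -611/6250000 m
Superposition: y = Σ y_i = -3282313/3125000000 m ≈ -0.001050 m

y(6/5) = -3282313/3125000000 m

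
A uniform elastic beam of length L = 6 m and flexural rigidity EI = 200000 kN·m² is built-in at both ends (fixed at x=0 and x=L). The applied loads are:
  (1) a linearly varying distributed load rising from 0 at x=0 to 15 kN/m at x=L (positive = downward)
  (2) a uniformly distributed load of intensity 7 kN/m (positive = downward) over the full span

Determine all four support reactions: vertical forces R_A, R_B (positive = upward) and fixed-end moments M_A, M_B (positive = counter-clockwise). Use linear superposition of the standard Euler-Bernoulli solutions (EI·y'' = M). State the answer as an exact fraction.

R_A = 69/2 kN, M_A = 39 kN·m, R_B = 105/2 kN, M_B = -48 kN·m

Load 1 — triangular load w₀=15 kN/m (0→w₀ over full span):
  R_A = 3w₀L/20 = 3·15·6/20 = 27/2 kN
  M_A = w₀L²/30 = 15·6²/30 = 18 kN·m
  R_B = 7w₀L/20 = 7·15·6/20 = 63/2 kN
  M_B = -w₀L²/20 = -15·6²/20 = -27 kN·m
Load 2 — uniform load w=7 kN/m over full span:
  R_A = wL/2 = 7·6/2 = 21 kN
  M_A = wL²/12 = 7·6²/12 = 21 kN·m
  R_B = wL/2 = 7·6/2 = 21 kN
  M_B = -wL²/12 = -7·6²/12 = -21 kN·m
Superposition: R_A = 69/2 kN, M_A = 39 kN·m, R_B = 105/2 kN, M_B = -48 kN·m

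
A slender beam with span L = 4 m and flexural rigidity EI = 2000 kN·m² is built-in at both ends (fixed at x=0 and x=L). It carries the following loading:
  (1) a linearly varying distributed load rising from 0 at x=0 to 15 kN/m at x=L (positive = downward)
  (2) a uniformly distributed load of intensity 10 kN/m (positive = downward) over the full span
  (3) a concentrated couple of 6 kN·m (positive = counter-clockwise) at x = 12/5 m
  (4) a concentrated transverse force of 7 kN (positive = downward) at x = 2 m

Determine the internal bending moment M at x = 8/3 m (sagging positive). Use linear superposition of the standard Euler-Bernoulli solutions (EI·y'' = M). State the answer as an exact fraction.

Load 1 — triangular load w₀=15 kN/m (0→w₀ over full span):
  M_1 = 3w₀Lx/20 - w₀L²/30 - w₀x³/(6L) = 3·15·4·(8/3)/20 - 15·4²/30 - 15·(8/3)³/(6·4) = 112/27 kN·m
Load 2 — uniform load w=10 kN/m over full span:
  M_2 = wLx/2 - wL²/12 - wx²/2 = 10·4·(8/3)/2 - 10·4²/12 - 10·(8/3)²/2 = 40/9 kN·m
Load 3 — applied couple M₀=6 kN·m at a=12/5 m (b=L-a=8/5):
  M_3 = R_Ax - M_A - M₀  [x>a] with R_A=54/25, M_A=48/25 = (54/25)·(8/3) - (48/25) - 6 = -54/25 kN·m
Load 4 — point force P=7 kN at a=2 m (b=L-a=2):
  M_4 = Pa²(a+3b)(L-x)/L³ - Pa²b/L²  [x>a] = 7·2²·(2+3·2)·(4-(8/3))/4³ - 7·2²·2/4² = 7/6 kN·m
Superposition: M = Σ M_i = 10259/1350 kN·m ≈ 7.599259 kN·m

M(8/3) = 10259/1350 kN·m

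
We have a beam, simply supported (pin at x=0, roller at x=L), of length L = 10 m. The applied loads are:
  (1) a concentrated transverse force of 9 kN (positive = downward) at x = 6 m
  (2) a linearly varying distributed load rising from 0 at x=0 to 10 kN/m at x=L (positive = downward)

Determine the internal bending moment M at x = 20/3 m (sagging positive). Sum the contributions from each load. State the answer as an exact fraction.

M(20/3) = 6458/81 kN·m

Load 1 — point force P=9 kN at a=6 m (b=L-a=4):
  M_1 = Pa(L-x)/L  [x>a] = 9·6·(10-(20/3))/10 = 18 kN·m
Load 2 — triangular load w₀=10 kN/m (0→w₀ over full span):
  M_2 = w₀Lx/6 - w₀x³/(6L) = 10·10·(20/3)/6 - 10·(20/3)³/(6·10) = 5000/81 kN·m
Superposition: M = Σ M_i = 6458/81 kN·m ≈ 79.728395 kN·m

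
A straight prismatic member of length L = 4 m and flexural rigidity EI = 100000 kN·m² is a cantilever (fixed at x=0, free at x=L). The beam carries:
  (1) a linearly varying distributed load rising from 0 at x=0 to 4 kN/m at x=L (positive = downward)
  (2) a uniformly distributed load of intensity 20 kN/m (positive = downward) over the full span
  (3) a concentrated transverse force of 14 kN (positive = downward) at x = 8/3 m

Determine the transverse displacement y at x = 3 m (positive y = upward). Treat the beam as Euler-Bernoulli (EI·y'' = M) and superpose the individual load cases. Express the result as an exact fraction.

y(3) = -1926541/324000000 m

Load 1 — triangular load w₀=4 kN/m (0→w₀ over full span):
  y_1 = (w₀Lx³/12-w₀L²x²/6-w₀x⁵/(120L))/EI = (4·4·3³/12-4·4²·3²/6-4·3⁵/(120·4))/100000 = -2481/4000000 m
Load 2 — uniform load w=20 kN/m over full span:
  y_2 = -wx²(x²-4Lx+6L²)/(24EI) = -20·3²·(3²-4·4·3+6·4²)/(24·100000) = -171/40000 m
Load 3 — point force P=14 kN at a=8/3 m (b=L-a=4/3):
  y_3 = -Pa²(3x-a)/(6EI)  [x>a] = -14·(8/3)²·(3·3-(8/3))/(6·100000) = -266/253125 m
Superposition: y = Σ y_i = -1926541/324000000 m ≈ -0.005946 m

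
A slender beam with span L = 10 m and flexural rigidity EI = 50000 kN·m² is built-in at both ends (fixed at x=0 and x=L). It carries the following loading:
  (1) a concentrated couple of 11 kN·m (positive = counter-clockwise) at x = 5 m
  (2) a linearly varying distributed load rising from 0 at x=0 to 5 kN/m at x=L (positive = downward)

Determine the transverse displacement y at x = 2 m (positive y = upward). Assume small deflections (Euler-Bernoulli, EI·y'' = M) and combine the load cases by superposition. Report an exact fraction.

y(2) = -803/1500000 m

Load 1 — applied couple M₀=11 kN·m at a=5 m (b=L-a=5):
  y_1 = (R_Ax³/6 - M_Ax²/2)/EI  [x≤a] with R_A=33/20, M_A=11/4 = ((33/20)·2³/6 - (11/4)·2²/2)/50000 = -33/500000 m
Load 2 — triangular load w₀=5 kN/m (0→w₀ over full span):
  y_2 = -w₀x²(L-x)²(x+2L)/(120LEI) = -5·2²·(10-2)²·(2+2·10)/(120·10·50000) = -22/46875 m
Superposition: y = Σ y_i = -803/1500000 m ≈ -0.000535 m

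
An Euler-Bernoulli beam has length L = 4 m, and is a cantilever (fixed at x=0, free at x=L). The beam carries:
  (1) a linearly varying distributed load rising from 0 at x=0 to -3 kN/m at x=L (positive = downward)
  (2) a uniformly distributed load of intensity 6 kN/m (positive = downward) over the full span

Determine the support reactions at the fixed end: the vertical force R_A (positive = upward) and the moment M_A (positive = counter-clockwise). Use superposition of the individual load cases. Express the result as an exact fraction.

R_A = 18 kN, M_A = 32 kN·m

Load 1 — triangular load w₀=-3 kN/m (0→w₀ over full span):
  R_A = w₀L/2 = (-3)·4/2 = -6 kN
  M_A = w₀L²/3 = (-3)·4²/3 = -16 kN·m
Load 2 — uniform load w=6 kN/m over full span:
  R_A = wL = 6·4 = 24 kN
  M_A = wL²/2 = 6·4²/2 = 48 kN·m
Superposition: R_A = 18 kN, M_A = 32 kN·m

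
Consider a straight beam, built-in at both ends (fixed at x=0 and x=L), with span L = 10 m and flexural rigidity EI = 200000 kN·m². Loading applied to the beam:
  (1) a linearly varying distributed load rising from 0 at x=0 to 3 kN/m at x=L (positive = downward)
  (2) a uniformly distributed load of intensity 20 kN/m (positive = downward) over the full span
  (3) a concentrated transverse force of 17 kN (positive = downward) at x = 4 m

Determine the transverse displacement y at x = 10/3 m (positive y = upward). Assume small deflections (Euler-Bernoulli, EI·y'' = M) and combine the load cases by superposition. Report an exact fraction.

Load 1 — triangular load w₀=3 kN/m (0→w₀ over full span):
  y_1 = -w₀x²(L-x)²(x+2L)/(120LEI) = -3·(10/3)²·(10-(10/3))²·((10/3)+2·10)/(120·10·200000) = -7/48600 m
Load 2 — uniform load w=20 kN/m over full span:
  y_2 = -wx²(L-x)²/(24EI) = -20·(10/3)²·(10-(10/3))²/(24·200000) = -1/486 m
Load 3 — point force P=17 kN at a=4 m (b=L-a=6):
  y_3 = -Pb²x²(3aL-(3a+b)x)/(6L³EI)  [x≤a] = -17·6²·(10/3)²·(3·4·10-(3·4+6)·(10/3))/(6·10³·200000) = -17/50000 m
Superposition: y = Σ y_i = -30881/12150000 m ≈ -0.002542 m

y(10/3) = -30881/12150000 m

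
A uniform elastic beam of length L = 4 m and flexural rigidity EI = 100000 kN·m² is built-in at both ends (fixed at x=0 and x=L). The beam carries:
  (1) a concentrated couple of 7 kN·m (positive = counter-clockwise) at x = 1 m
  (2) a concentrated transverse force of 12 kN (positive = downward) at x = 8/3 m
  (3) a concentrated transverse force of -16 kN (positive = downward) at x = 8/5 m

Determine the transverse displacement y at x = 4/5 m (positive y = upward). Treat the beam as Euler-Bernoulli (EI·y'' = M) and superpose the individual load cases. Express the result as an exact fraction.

Load 1 — applied couple M₀=7 kN·m at a=1 m (b=L-a=3):
  y_1 = (R_Ax³/6 - M_Ax²/2)/EI  [x≤a] with R_A=63/32, M_A=-21/16 = ((63/32)·(4/5)³/6 - (-21/16)·(4/5)²/2)/100000 = 147/25000000 m
Load 2 — point force P=12 kN at a=8/3 m (b=L-a=4/3):
  y_2 = -Pb²x²(3aL-(3a+b)x)/(6L³EI)  [x≤a] = -12·(4/3)²·(4/5)²·(3·(8/3)·4-(3·(8/3)+(4/3))·(4/5))/(6·4³·100000) = -92/10546875 m
Load 3 — point force P=-16 kN at a=8/5 m (b=L-a=12/5):
  y_3 = -Pb²x²(3aL-(3a+b)x)/(6L³EI)  [x≤a] = -(-16)·(12/5)²·(4/5)²·(3·(8/5)·4-(3·(8/5)+(12/5))·(4/5))/(6·4³·100000) = 1008/48828125 m
Superposition: y = Σ y_i = 1501949/84375000000 m ≈ 0.000018 m

y(4/5) = 1501949/84375000000 m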